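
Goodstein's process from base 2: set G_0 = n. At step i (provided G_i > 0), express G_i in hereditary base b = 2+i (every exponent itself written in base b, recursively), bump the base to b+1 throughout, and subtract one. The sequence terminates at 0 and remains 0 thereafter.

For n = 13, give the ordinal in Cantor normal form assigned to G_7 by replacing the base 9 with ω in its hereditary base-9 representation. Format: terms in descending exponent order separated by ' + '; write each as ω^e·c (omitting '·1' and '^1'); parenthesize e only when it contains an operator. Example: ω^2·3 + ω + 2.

ω^(ω + 1) + ω^3·3 + ω^2·3 + ω·2 + 6

i=0: 13 = 2^(2 + 1) + 2^2 + 1 (b=2); 2→3: 3^(3 + 1) + 3^3 + 1 = 109; 109−1 = 108
i=1: 108 = 3^(3 + 1) + 3^3 (b=3); 3→4: 4^(4 + 1) + 4^4 = 1280; 1280−1 = 1279
i=2: 1279 = 4^(4 + 1) + 3·4^3 + 3·4^2 + 3·4 + 3 (b=4); 4→5: 5^(5 + 1) + 3·5^3 + 3·5^2 + 3·5 + 3 = 16093; 16093−1 = 16092
i=3: 16092 = 5^(5 + 1) + 3·5^3 + 3·5^2 + 3·5 + 2 (b=5); 5→6: 6^(6 + 1) + 3·6^3 + 3·6^2 + 3·6 + 2 = 280712; 280712−1 = 280711
i=4: 280711 = 6^(6 + 1) + 3·6^3 + 3·6^2 + 3·6 + 1 (b=6); 6→7: 7^(7 + 1) + 3·7^3 + 3·7^2 + 3·7 + 1 = 5765999; 5765999−1 = 5765998
i=5: 5765998 = 7^(7 + 1) + 3·7^3 + 3·7^2 + 3·7 (b=7); 7→8: 8^(8 + 1) + 3·8^3 + 3·8^2 + 3·8 = 134219480; 134219480−1 = 134219479
i=6: 134219479 = 8^(8 + 1) + 3·8^3 + 3·8^2 + 2·8 + 7 (b=8); 8→9: 9^(9 + 1) + 3·9^3 + 3·9^2 + 2·9 + 7 = 3486786856; 3486786856−1 = 3486786855
i=7: 3486786855 = 9^(9 + 1) + 3·9^3 + 3·9^2 + 2·9 + 6 (b=9); 9→10: 10^(10 + 1) + 3·10^3 + 3·10^2 + 2·10 + 6 = 100000003326; 100000003326−1 = 100000003325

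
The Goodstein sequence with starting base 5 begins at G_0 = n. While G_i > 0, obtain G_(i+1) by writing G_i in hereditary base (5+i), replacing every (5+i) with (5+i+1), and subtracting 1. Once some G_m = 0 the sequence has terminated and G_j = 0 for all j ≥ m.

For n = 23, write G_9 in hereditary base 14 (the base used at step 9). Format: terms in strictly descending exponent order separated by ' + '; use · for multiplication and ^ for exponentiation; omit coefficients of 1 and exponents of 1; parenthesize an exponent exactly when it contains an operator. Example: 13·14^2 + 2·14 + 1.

G_0 = 23. HB_5(23) = 4·5 + 3. Bump = 27. G_1 = 26.
G_1 = 26. HB_6(26) = 4·6 + 2. Bump = 30. G_2 = 29.
G_2 = 29. HB_7(29) = 4·7 + 1. Bump = 33. G_3 = 32.
G_3 = 32. HB_8(32) = 4·8. Bump = 36. G_4 = 35.
G_4 = 35. HB_9(35) = 3·9 + 8. Bump = 38. G_5 = 37.
G_5 = 37. HB_10(37) = 3·10 + 7. Bump = 40. G_6 = 39.
G_6 = 39. HB_11(39) = 3·11 + 6. Bump = 42. G_7 = 41.
G_7 = 41. HB_12(41) = 3·12 + 5. Bump = 44. G_8 = 43.
G_8 = 43. HB_13(43) = 3·13 + 4. Bump = 46. G_9 = 45.

3·14 + 3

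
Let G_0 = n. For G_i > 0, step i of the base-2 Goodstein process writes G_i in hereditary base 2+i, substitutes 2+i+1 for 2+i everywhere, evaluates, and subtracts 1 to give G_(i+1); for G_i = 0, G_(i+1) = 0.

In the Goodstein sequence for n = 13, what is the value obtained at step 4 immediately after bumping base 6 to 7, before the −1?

5765999

step 0: 13 = 2^(2 + 1) + 2^2 + 1; sub 3 for 2: 3^(3 + 1) + 3^3 + 1; = 109; G_1 = 109−1 = 108
step 1: 108 = 3^(3 + 1) + 3^3; sub 4 for 3: 4^(4 + 1) + 4^4; = 1280; G_2 = 1280−1 = 1279
step 2: 1279 = 4^(4 + 1) + 3·4^3 + 3·4^2 + 3·4 + 3; sub 5 for 4: 5^(5 + 1) + 3·5^3 + 3·5^2 + 3·5 + 3; = 16093; G_3 = 16093−1 = 16092
step 3: 16092 = 5^(5 + 1) + 3·5^3 + 3·5^2 + 3·5 + 2; sub 6 for 5: 6^(6 + 1) + 3·6^3 + 3·6^2 + 3·6 + 2; = 280712; G_4 = 280712−1 = 280711
step 4: 280711 = 6^(6 + 1) + 3·6^3 + 3·6^2 + 3·6 + 1; sub 7 for 6: 7^(7 + 1) + 3·7^3 + 3·7^2 + 3·7 + 1; = 5765999; G_5 = 5765999−1 = 5765998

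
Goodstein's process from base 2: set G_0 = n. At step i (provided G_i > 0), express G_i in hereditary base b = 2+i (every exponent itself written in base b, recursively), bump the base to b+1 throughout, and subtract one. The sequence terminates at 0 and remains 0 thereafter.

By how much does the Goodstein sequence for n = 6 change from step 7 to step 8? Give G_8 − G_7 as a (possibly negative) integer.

step 0: 6 = 2^2 + 2; sub 3 for 2: 3^3 + 3; = 30; G_1 = 30−1 = 29
step 1: 29 = 3^3 + 2; sub 4 for 3: 4^4 + 2; = 258; G_2 = 258−1 = 257
step 2: 257 = 4^4 + 1; sub 5 for 4: 5^5 + 1; = 3126; G_3 = 3126−1 = 3125
step 3: 3125 = 5^5; sub 6 for 5: 6^6; = 46656; G_4 = 46656−1 = 46655
step 4: 46655 = 5·6^5 + 5·6^4 + 5·6^3 + 5·6^2 + 5·6 + 5; sub 7 for 6: 5·7^5 + 5·7^4 + 5·7^3 + 5·7^2 + 5·7 + 5; = 98040; G_5 = 98040−1 = 98039
step 5: 98039 = 5·7^5 + 5·7^4 + 5·7^3 + 5·7^2 + 5·7 + 4; sub 8 for 7: 5·8^5 + 5·8^4 + 5·8^3 + 5·8^2 + 5·8 + 4; = 187244; G_6 = 187244−1 = 187243
step 6: 187243 = 5·8^5 + 5·8^4 + 5·8^3 + 5·8^2 + 5·8 + 3; sub 9 for 8: 5·9^5 + 5·9^4 + 5·9^3 + 5·9^2 + 5·9 + 3; = 332148; G_7 = 332148−1 = 332147
step 7: 332147 = 5·9^5 + 5·9^4 + 5·9^3 + 5·9^2 + 5·9 + 2; sub 10 for 9: 5·10^5 + 5·10^4 + 5·10^3 + 5·10^2 + 5·10 + 2; = 555552; G_8 = 555552−1 = 555551

223404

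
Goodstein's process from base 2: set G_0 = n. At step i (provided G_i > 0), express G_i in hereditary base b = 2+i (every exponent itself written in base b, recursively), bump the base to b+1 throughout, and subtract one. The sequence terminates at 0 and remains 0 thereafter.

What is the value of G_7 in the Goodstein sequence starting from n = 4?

G_0=4  [base 2] 2^2  →[2↦3]→  3^3 = 27  −1 ⇒ G_1=26
G_1=26  [base 3] 2·3^2 + 2·3 + 2  →[3↦4]→  2·4^2 + 2·4 + 2 = 42  −1 ⇒ G_2=41
G_2=41  [base 4] 2·4^2 + 2·4 + 1  →[4↦5]→  2·5^2 + 2·5 + 1 = 61  −1 ⇒ G_3=60
G_3=60  [base 5] 2·5^2 + 2·5  →[5↦6]→  2·6^2 + 2·6 = 84  −1 ⇒ G_4=83
G_4=83  [base 6] 2·6^2 + 6 + 5  →[6↦7]→  2·7^2 + 7 + 5 = 110  −1 ⇒ G_5=109
G_5=109  [base 7] 2·7^2 + 7 + 4  →[7↦8]→  2·8^2 + 8 + 4 = 140  −1 ⇒ G_6=139
G_6=139  [base 8] 2·8^2 + 8 + 3  →[8↦9]→  2·9^2 + 9 + 3 = 174  −1 ⇒ G_7=173
G_7=173  [base 9] 2·9^2 + 9 + 2  →[9↦10]→  2·10^2 + 10 + 2 = 212  −1 ⇒ G_8=211

173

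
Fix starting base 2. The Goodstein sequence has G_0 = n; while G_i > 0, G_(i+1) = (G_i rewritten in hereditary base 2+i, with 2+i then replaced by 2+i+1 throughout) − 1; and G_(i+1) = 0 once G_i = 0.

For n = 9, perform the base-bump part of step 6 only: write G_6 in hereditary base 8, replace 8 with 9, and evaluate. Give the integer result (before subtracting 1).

G_0 = 9. HB_2(9) = 2^(2 + 1) + 1. Bump = 82. G_1 = 81.
G_1 = 81. HB_3(81) = 3^(3 + 1). Bump = 1024. G_2 = 1023.
G_2 = 1023. HB_4(1023) = 3·4^4 + 3·4^3 + 3·4^2 + 3·4 + 3. Bump = 9843. G_3 = 9842.
G_3 = 9842. HB_5(9842) = 3·5^5 + 3·5^3 + 3·5^2 + 3·5 + 2. Bump = 140744. G_4 = 140743.
G_4 = 140743. HB_6(140743) = 3·6^6 + 3·6^3 + 3·6^2 + 3·6 + 1. Bump = 2471827. G_5 = 2471826.
G_5 = 2471826. HB_7(2471826) = 3·7^7 + 3·7^3 + 3·7^2 + 3·7. Bump = 50333400. G_6 = 50333399.

1162263922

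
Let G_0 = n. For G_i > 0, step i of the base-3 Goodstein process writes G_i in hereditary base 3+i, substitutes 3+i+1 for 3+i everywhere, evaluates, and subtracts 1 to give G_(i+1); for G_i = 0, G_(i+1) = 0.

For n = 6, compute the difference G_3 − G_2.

base 3: 6 = 2·3; at 4: 2·4 = 8; next = 7
base 4: 7 = 4 + 3; at 5: 5 + 3 = 8; next = 7
base 5: 7 = 5 + 2; at 6: 6 + 2 = 8; next = 7

0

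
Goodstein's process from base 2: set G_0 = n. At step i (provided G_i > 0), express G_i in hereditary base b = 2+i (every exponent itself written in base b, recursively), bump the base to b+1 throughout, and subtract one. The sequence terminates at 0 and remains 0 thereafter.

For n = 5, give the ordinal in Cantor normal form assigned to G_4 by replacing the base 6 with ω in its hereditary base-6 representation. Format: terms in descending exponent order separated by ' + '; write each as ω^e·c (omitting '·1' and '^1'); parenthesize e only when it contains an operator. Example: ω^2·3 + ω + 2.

(0) 5|_2 = 2^2 + 1 ↦ 3^3 + 1|_3 = 28 ⇒ 27
(1) 27|_3 = 3^3 ↦ 4^4|_4 = 256 ⇒ 255
(2) 255|_4 = 3·4^3 + 3·4^2 + 3·4 + 3 ↦ 3·5^3 + 3·5^2 + 3·5 + 3|_5 = 468 ⇒ 467
(3) 467|_5 = 3·5^3 + 3·5^2 + 3·5 + 2 ↦ 3·6^3 + 3·6^2 + 3·6 + 2|_6 = 776 ⇒ 775
(4) 775|_6 = 3·6^3 + 3·6^2 + 3·6 + 1 ↦ 3·7^3 + 3·7^2 + 3·7 + 1|_7 = 1198 ⇒ 1197

ω^3·3 + ω^2·3 + ω·3 + 1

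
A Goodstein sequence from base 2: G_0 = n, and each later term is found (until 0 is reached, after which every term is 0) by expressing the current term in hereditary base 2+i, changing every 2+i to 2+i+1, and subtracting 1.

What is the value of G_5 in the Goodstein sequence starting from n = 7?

823543

(0) 7|_2 = 2^2 + 2 + 1 ↦ 3^3 + 3 + 1|_3 = 31 ⇒ 30
(1) 30|_3 = 3^3 + 3 ↦ 4^4 + 4|_4 = 260 ⇒ 259
(2) 259|_4 = 4^4 + 3 ↦ 5^5 + 3|_5 = 3128 ⇒ 3127
(3) 3127|_5 = 5^5 + 2 ↦ 6^6 + 2|_6 = 46658 ⇒ 46657
(4) 46657|_6 = 6^6 + 1 ↦ 7^7 + 1|_7 = 823544 ⇒ 823543
(5) 823543|_7 = 7^7 ↦ 8^8|_8 = 16777216 ⇒ 16777215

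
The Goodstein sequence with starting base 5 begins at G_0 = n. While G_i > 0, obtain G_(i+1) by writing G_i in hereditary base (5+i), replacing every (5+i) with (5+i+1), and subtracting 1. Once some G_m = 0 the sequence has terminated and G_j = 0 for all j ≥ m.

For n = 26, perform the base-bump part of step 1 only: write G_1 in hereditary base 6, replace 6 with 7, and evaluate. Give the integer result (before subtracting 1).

[0] 26 ≡ 5^2 + 1 (base 5). Lift 6: 37. −1: 36.
[1] 36 ≡ 6^2 (base 6). Lift 7: 49. −1: 48.

49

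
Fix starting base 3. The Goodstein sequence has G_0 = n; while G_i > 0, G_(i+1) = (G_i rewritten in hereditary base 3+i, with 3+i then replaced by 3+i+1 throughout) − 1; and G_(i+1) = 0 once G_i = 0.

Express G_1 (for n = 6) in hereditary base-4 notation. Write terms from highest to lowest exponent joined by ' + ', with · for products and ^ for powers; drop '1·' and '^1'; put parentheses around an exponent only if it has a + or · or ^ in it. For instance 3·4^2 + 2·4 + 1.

4 + 3

[0] 6 ≡ 2·3 (base 3). Lift 4: 8. −1: 7.
[1] 7 ≡ 4 + 3 (base 4). Lift 5: 8. −1: 7.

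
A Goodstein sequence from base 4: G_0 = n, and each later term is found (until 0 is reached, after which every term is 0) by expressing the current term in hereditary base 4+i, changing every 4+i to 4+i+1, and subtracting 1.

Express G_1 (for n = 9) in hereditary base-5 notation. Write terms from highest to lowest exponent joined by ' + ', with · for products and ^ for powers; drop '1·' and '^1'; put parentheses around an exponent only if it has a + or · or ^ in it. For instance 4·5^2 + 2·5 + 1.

i=0: 9 = 2·4 + 1 (b=4); 4→5: 2·5 + 1 = 11; 11−1 = 10
i=1: 10 = 2·5 (b=5); 5→6: 2·6 = 12; 12−1 = 11

2·5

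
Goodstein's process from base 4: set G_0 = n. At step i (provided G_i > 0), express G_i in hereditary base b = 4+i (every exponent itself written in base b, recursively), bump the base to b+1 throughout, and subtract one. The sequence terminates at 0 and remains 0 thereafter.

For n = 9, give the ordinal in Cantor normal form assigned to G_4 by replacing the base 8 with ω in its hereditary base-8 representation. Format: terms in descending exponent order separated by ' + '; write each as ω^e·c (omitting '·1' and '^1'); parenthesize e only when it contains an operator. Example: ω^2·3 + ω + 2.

ω + 3

step 0: 9 = 2·4 + 1; sub 5 for 4: 2·5 + 1; = 11; G_1 = 11−1 = 10
step 1: 10 = 2·5; sub 6 for 5: 2·6; = 12; G_2 = 12−1 = 11
step 2: 11 = 6 + 5; sub 7 for 6: 7 + 5; = 12; G_3 = 12−1 = 11
step 3: 11 = 7 + 4; sub 8 for 7: 8 + 4; = 12; G_4 = 12−1 = 11
step 4: 11 = 8 + 3; sub 9 for 8: 9 + 3; = 12; G_5 = 12−1 = 11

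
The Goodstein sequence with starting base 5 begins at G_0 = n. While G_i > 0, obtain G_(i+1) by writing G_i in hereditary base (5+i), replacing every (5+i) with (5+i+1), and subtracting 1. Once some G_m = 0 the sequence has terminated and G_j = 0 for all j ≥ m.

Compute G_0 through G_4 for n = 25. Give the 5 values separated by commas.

[0] 25 ≡ 5^2 (base 5). Lift 6: 36. −1: 35.
[1] 35 ≡ 5·6 + 5 (base 6). Lift 7: 40. −1: 39.
[2] 39 ≡ 5·7 + 4 (base 7). Lift 8: 44. −1: 43.
[3] 43 ≡ 5·8 + 3 (base 8). Lift 9: 48. −1: 47.

25, 35, 39, 43, 47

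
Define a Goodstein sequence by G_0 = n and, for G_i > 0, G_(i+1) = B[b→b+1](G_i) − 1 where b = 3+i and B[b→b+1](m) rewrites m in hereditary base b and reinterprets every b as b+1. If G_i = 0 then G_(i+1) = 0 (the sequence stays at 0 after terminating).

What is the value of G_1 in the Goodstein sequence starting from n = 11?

17

G_0=11  [base 3] 3^2 + 2  →[3↦4]→  4^2 + 2 = 18  −1 ⇒ G_1=17
G_1=17  [base 4] 4^2 + 1  →[4↦5]→  5^2 + 1 = 26  −1 ⇒ G_2=25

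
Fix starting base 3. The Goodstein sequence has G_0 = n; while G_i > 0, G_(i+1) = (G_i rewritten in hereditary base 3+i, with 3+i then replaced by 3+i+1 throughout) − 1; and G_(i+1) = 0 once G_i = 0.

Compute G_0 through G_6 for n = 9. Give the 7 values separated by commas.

G_0=9  [base 3] 3^2  →[3↦4]→  4^2 = 16  −1 ⇒ G_1=15
G_1=15  [base 4] 3·4 + 3  →[4↦5]→  3·5 + 3 = 18  −1 ⇒ G_2=17
G_2=17  [base 5] 3·5 + 2  →[5↦6]→  3·6 + 2 = 20  −1 ⇒ G_3=19
G_3=19  [base 6] 3·6 + 1  →[6↦7]→  3·7 + 1 = 22  −1 ⇒ G_4=21
G_4=21  [base 7] 3·7  →[7↦8]→  3·8 = 24  −1 ⇒ G_5=23
G_5=23  [base 8] 2·8 + 7  →[8↦9]→  2·9 + 7 = 25  −1 ⇒ G_6=24

9, 15, 17, 19, 21, 23, 24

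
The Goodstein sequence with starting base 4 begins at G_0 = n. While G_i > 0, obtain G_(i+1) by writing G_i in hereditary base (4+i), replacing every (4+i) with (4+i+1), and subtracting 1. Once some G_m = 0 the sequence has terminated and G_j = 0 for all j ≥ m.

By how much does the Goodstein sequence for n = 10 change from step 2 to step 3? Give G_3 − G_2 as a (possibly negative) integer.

1

G_0 = 10. HB_4(10) = 2·4 + 2. Bump = 12. G_1 = 11.
G_1 = 11. HB_5(11) = 2·5 + 1. Bump = 13. G_2 = 12.
G_2 = 12. HB_6(12) = 2·6. Bump = 14. G_3 = 13.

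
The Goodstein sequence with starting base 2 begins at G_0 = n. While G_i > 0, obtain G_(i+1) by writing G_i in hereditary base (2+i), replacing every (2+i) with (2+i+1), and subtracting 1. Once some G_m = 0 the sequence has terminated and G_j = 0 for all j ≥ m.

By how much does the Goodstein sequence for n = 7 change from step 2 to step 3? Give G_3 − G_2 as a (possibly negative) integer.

2868

7 —HB2→ 2^2 + 2 + 1 —bump→ 3^3 + 3 + 1 = 31 —(−1)→ 30
30 —HB3→ 3^3 + 3 —bump→ 4^4 + 4 = 260 —(−1)→ 259
259 —HB4→ 4^4 + 3 —bump→ 5^5 + 3 = 3128 —(−1)→ 3127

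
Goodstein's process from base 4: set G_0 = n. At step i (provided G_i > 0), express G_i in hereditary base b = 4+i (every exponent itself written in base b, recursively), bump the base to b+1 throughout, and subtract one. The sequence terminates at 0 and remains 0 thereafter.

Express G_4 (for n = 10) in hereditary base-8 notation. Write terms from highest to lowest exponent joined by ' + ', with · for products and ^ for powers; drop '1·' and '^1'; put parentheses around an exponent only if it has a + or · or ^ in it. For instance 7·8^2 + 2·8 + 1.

step 0: 10 = 2·4 + 2; sub 5 for 4: 2·5 + 2; = 12; G_1 = 12−1 = 11
step 1: 11 = 2·5 + 1; sub 6 for 5: 2·6 + 1; = 13; G_2 = 13−1 = 12
step 2: 12 = 2·6; sub 7 for 6: 2·7; = 14; G_3 = 14−1 = 13
step 3: 13 = 7 + 6; sub 8 for 7: 8 + 6; = 14; G_4 = 14−1 = 13

8 + 5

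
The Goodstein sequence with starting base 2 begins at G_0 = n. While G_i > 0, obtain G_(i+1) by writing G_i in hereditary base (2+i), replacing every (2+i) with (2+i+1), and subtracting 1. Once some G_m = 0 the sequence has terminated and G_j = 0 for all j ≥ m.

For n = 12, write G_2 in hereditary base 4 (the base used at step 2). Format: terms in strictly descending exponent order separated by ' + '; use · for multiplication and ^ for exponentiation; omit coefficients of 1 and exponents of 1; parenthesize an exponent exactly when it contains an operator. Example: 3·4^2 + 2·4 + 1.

[0] 12 ≡ 2^(2 + 1) + 2^2 (base 2). Lift 3: 108. −1: 107.
[1] 107 ≡ 3^(3 + 1) + 2·3^2 + 2·3 + 2 (base 3). Lift 4: 1066. −1: 1065.
[2] 1065 ≡ 4^(4 + 1) + 2·4^2 + 2·4 + 1 (base 4). Lift 5: 15686. −1: 15685.

4^(4 + 1) + 2·4^2 + 2·4 + 1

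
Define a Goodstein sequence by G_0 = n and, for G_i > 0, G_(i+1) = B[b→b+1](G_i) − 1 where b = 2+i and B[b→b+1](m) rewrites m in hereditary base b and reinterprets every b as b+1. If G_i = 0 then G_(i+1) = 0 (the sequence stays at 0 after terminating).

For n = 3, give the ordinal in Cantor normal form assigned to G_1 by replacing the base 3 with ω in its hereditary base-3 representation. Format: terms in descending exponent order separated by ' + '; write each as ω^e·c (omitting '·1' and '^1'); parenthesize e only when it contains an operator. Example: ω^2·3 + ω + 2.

3 —HB2→ 2 + 1 —bump→ 3 + 1 = 4 —(−1)→ 3
3 —HB3→ 3 —bump→ 4 = 4 —(−1)→ 3

ω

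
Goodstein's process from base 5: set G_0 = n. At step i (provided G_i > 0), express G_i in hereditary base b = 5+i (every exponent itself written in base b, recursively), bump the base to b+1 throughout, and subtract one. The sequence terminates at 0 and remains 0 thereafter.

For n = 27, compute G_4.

69

i=0: 27 = 5^2 + 2 (b=5); 5→6: 6^2 + 2 = 38; 38−1 = 37
i=1: 37 = 6^2 + 1 (b=6); 6→7: 7^2 + 1 = 50; 50−1 = 49
i=2: 49 = 7^2 (b=7); 7→8: 8^2 = 64; 64−1 = 63
i=3: 63 = 7·8 + 7 (b=8); 8→9: 7·9 + 7 = 70; 70−1 = 69
i=4: 69 = 7·9 + 6 (b=9); 9→10: 7·10 + 6 = 76; 76−1 = 75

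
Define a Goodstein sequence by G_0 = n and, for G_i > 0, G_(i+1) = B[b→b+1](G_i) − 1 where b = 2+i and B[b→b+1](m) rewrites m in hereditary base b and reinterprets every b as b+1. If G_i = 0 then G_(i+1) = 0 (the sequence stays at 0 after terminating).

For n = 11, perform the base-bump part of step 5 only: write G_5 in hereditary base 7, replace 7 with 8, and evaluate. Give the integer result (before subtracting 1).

(0) 11|_2 = 2^(2 + 1) + 2 + 1 ↦ 3^(3 + 1) + 3 + 1|_3 = 85 ⇒ 84
(1) 84|_3 = 3^(3 + 1) + 3 ↦ 4^(4 + 1) + 4|_4 = 1028 ⇒ 1027
(2) 1027|_4 = 4^(4 + 1) + 3 ↦ 5^(5 + 1) + 3|_5 = 15628 ⇒ 15627
(3) 15627|_5 = 5^(5 + 1) + 2 ↦ 6^(6 + 1) + 2|_6 = 279938 ⇒ 279937
(4) 279937|_6 = 6^(6 + 1) + 1 ↦ 7^(7 + 1) + 1|_7 = 5764802 ⇒ 5764801
(5) 5764801|_7 = 7^(7 + 1) ↦ 8^(8 + 1)|_8 = 134217728 ⇒ 134217727

134217728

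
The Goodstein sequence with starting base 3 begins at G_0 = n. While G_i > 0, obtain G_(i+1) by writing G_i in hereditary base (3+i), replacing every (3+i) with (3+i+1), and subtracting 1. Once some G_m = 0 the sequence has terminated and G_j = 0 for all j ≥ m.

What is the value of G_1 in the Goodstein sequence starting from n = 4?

(0) 4|_3 = 3 + 1 ↦ 4 + 1|_4 = 5 ⇒ 4
(1) 4|_4 = 4 ↦ 5|_5 = 5 ⇒ 4

4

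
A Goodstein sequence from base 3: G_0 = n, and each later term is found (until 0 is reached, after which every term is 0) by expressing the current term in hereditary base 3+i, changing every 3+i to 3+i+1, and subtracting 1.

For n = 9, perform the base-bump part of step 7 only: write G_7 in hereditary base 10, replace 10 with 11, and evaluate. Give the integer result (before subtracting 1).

27

G_0=9  [base 3] 3^2  →[3↦4]→  4^2 = 16  −1 ⇒ G_1=15
G_1=15  [base 4] 3·4 + 3  →[4↦5]→  3·5 + 3 = 18  −1 ⇒ G_2=17
G_2=17  [base 5] 3·5 + 2  →[5↦6]→  3·6 + 2 = 20  −1 ⇒ G_3=19
G_3=19  [base 6] 3·6 + 1  →[6↦7]→  3·7 + 1 = 22  −1 ⇒ G_4=21
G_4=21  [base 7] 3·7  →[7↦8]→  3·8 = 24  −1 ⇒ G_5=23
G_5=23  [base 8] 2·8 + 7  →[8↦9]→  2·9 + 7 = 25  −1 ⇒ G_6=24
G_6=24  [base 9] 2·9 + 6  →[9↦10]→  2·10 + 6 = 26  −1 ⇒ G_7=25
G_7=25  [base 10] 2·10 + 5  →[10↦11]→  2·11 + 5 = 27  −1 ⇒ G_8=26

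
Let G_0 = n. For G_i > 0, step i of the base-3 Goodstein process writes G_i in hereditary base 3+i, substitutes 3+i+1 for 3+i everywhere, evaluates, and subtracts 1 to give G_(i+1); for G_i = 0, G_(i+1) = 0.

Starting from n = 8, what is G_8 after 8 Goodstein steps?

11

G_0 = 8. HB_3(8) = 2·3 + 2. Bump = 10. G_1 = 9.
G_1 = 9. HB_4(9) = 2·4 + 1. Bump = 11. G_2 = 10.
G_2 = 10. HB_5(10) = 2·5. Bump = 12. G_3 = 11.
G_3 = 11. HB_6(11) = 6 + 5. Bump = 12. G_4 = 11.
G_4 = 11. HB_7(11) = 7 + 4. Bump = 12. G_5 = 11.
G_5 = 11. HB_8(11) = 8 + 3. Bump = 12. G_6 = 11.
G_6 = 11. HB_9(11) = 9 + 2. Bump = 12. G_7 = 11.
G_7 = 11. HB_10(11) = 10 + 1. Bump = 12. G_8 = 11.
G_8 = 11. HB_11(11) = 11. Bump = 12. G_9 = 11.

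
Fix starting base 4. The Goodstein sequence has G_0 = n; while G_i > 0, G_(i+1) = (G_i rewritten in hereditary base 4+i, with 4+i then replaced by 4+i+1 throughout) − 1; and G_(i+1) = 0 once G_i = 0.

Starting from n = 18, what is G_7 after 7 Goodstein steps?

68

18 —HB4→ 4^2 + 2 —bump→ 5^2 + 2 = 27 —(−1)→ 26
26 —HB5→ 5^2 + 1 —bump→ 6^2 + 1 = 37 —(−1)→ 36
36 —HB6→ 6^2 —bump→ 7^2 = 49 —(−1)→ 48
48 —HB7→ 6·7 + 6 —bump→ 6·8 + 6 = 54 —(−1)→ 53
53 —HB8→ 6·8 + 5 —bump→ 6·9 + 5 = 59 —(−1)→ 58
58 —HB9→ 6·9 + 4 —bump→ 6·10 + 4 = 64 —(−1)→ 63
63 —HB10→ 6·10 + 3 —bump→ 6·11 + 3 = 69 —(−1)→ 68
68 —HB11→ 6·11 + 2 —bump→ 6·12 + 2 = 74 —(−1)→ 73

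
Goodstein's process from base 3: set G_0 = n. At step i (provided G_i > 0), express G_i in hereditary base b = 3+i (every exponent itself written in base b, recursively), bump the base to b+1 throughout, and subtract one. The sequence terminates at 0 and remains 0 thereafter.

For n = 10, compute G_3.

27

base 3: 10 = 3^2 + 1; at 4: 4^2 + 1 = 17; next = 16
base 4: 16 = 4^2; at 5: 5^2 = 25; next = 24
base 5: 24 = 4·5 + 4; at 6: 4·6 + 4 = 28; next = 27
base 6: 27 = 4·6 + 3; at 7: 4·7 + 3 = 31; next = 30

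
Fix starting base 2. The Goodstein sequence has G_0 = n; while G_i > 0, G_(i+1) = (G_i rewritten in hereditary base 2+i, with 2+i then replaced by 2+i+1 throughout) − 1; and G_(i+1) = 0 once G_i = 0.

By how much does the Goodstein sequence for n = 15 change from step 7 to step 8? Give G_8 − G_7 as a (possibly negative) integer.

base 2: 15 = 2^(2 + 1) + 2^2 + 2 + 1; at 3: 3^(3 + 1) + 3^3 + 3 + 1 = 112; next = 111
base 3: 111 = 3^(3 + 1) + 3^3 + 3; at 4: 4^(4 + 1) + 4^4 + 4 = 1284; next = 1283
base 4: 1283 = 4^(4 + 1) + 4^4 + 3; at 5: 5^(5 + 1) + 5^5 + 3 = 18753; next = 18752
base 5: 18752 = 5^(5 + 1) + 5^5 + 2; at 6: 6^(6 + 1) + 6^6 + 2 = 326594; next = 326593
base 6: 326593 = 6^(6 + 1) + 6^6 + 1; at 7: 7^(7 + 1) + 7^7 + 1 = 6588345; next = 6588344
base 7: 6588344 = 7^(7 + 1) + 7^7; at 8: 8^(8 + 1) + 8^8 = 150994944; next = 150994943
base 8: 150994943 = 8^(8 + 1) + 7·8^7 + 7·8^6 + 7·8^5 + 7·8^4 + 7·8^3 + 7·8^2 + 7·8 + 7; at 9: 9^(9 + 1) + 7·9^7 + 7·9^6 + 7·9^5 + 7·9^4 + 7·9^3 + 7·9^2 + 7·9 + 7 = 3524450281; next = 3524450280
base 9: 3524450280 = 9^(9 + 1) + 7·9^7 + 7·9^6 + 7·9^5 + 7·9^4 + 7·9^3 + 7·9^2 + 7·9 + 6; at 10: 10^(10 + 1) + 7·10^7 + 7·10^6 + 7·10^5 + 7·10^4 + 7·10^3 + 7·10^2 + 7·10 + 6 = 100077777776; next = 100077777775

96553327495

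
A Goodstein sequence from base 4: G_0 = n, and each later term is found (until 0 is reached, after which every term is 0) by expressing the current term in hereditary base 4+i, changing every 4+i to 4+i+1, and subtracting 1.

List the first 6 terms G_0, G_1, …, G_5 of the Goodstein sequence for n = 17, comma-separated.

17, 25, 35, 39, 43, 47

[0] 17 ≡ 4^2 + 1 (base 4). Lift 5: 26. −1: 25.
[1] 25 ≡ 5^2 (base 5). Lift 6: 36. −1: 35.
[2] 35 ≡ 5·6 + 5 (base 6). Lift 7: 40. −1: 39.
[3] 39 ≡ 5·7 + 4 (base 7). Lift 8: 44. −1: 43.
[4] 43 ≡ 5·8 + 3 (base 8). Lift 9: 48. −1: 47.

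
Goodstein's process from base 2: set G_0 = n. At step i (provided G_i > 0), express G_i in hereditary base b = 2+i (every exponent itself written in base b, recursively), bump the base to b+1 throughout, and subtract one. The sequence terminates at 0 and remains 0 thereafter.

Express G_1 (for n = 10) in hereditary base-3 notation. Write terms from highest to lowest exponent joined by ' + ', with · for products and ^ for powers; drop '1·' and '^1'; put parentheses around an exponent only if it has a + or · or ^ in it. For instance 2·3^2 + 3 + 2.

3^(3 + 1) + 2

step 0: 10 = 2^(2 + 1) + 2; sub 3 for 2: 3^(3 + 1) + 3; = 84; G_1 = 84−1 = 83
step 1: 83 = 3^(3 + 1) + 2; sub 4 for 3: 4^(4 + 1) + 2; = 1026; G_2 = 1026−1 = 1025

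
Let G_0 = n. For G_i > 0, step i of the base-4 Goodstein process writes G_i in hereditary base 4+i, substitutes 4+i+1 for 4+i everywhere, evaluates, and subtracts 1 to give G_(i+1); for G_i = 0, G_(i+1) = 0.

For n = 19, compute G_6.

base 4: 19 = 4^2 + 3; at 5: 5^2 + 3 = 28; next = 27
base 5: 27 = 5^2 + 2; at 6: 6^2 + 2 = 38; next = 37
base 6: 37 = 6^2 + 1; at 7: 7^2 + 1 = 50; next = 49
base 7: 49 = 7^2; at 8: 8^2 = 64; next = 63
base 8: 63 = 7·8 + 7; at 9: 7·9 + 7 = 70; next = 69
base 9: 69 = 7·9 + 6; at 10: 7·10 + 6 = 76; next = 75

75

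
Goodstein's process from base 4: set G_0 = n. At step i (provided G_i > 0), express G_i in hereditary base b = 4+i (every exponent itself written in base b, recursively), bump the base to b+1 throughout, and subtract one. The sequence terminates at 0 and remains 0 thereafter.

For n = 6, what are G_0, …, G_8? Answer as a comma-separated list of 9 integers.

G_0 = 6. HB_4(6) = 4 + 2. Bump = 7. G_1 = 6.
G_1 = 6. HB_5(6) = 5 + 1. Bump = 7. G_2 = 6.
G_2 = 6. HB_6(6) = 6. Bump = 7. G_3 = 6.
G_3 = 6. HB_7(6) = 6. Bump = 6. G_4 = 5.
G_4 = 5. HB_8(5) = 5. Bump = 5. G_5 = 4.
G_5 = 4. HB_9(4) = 4. Bump = 4. G_6 = 3.
G_6 = 3. HB_10(3) = 3. Bump = 3. G_7 = 2.
G_7 = 2. HB_11(2) = 2. Bump = 2. G_8 = 1.

6, 6, 6, 6, 5, 4, 3, 2, 1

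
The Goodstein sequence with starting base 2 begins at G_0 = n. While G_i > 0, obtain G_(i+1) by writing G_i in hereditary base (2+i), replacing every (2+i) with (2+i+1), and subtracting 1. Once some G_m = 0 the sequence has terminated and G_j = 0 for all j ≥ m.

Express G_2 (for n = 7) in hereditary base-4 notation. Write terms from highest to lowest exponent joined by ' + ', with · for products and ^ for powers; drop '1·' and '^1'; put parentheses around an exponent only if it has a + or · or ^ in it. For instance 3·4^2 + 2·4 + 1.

G_0=7  [base 2] 2^2 + 2 + 1  →[2↦3]→  3^3 + 3 + 1 = 31  −1 ⇒ G_1=30
G_1=30  [base 3] 3^3 + 3  →[3↦4]→  4^4 + 4 = 260  −1 ⇒ G_2=259
G_2=259  [base 4] 4^4 + 3  →[4↦5]→  5^5 + 3 = 3128  −1 ⇒ G_3=3127

4^4 + 3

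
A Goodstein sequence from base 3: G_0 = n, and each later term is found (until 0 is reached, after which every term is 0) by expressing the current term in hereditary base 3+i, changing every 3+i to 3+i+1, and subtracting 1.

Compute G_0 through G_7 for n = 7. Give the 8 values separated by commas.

7, 8, 9, 9, 9, 9, 9, 9

base 3: 7 = 2·3 + 1; at 4: 2·4 + 1 = 9; next = 8
base 4: 8 = 2·4; at 5: 2·5 = 10; next = 9
base 5: 9 = 5 + 4; at 6: 6 + 4 = 10; next = 9
base 6: 9 = 6 + 3; at 7: 7 + 3 = 10; next = 9
base 7: 9 = 7 + 2; at 8: 8 + 2 = 10; next = 9
base 8: 9 = 8 + 1; at 9: 9 + 1 = 10; next = 9
base 9: 9 = 9; at 10: 10 = 10; next = 9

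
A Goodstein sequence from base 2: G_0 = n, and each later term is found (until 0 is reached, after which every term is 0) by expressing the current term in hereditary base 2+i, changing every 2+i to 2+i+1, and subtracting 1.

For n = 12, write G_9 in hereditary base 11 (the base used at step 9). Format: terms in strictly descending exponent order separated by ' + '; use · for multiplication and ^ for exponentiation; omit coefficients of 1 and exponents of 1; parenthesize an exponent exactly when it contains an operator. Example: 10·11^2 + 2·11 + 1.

11^(11 + 1) + 2·11^2 + 11

12 —HB2→ 2^(2 + 1) + 2^2 —bump→ 3^(3 + 1) + 3^3 = 108 —(−1)→ 107
107 —HB3→ 3^(3 + 1) + 2·3^2 + 2·3 + 2 —bump→ 4^(4 + 1) + 2·4^2 + 2·4 + 2 = 1066 —(−1)→ 1065
1065 —HB4→ 4^(4 + 1) + 2·4^2 + 2·4 + 1 —bump→ 5^(5 + 1) + 2·5^2 + 2·5 + 1 = 15686 —(−1)→ 15685
15685 —HB5→ 5^(5 + 1) + 2·5^2 + 2·5 —bump→ 6^(6 + 1) + 2·6^2 + 2·6 = 280020 —(−1)→ 280019
280019 —HB6→ 6^(6 + 1) + 2·6^2 + 6 + 5 —bump→ 7^(7 + 1) + 2·7^2 + 7 + 5 = 5764911 —(−1)→ 5764910
5764910 —HB7→ 7^(7 + 1) + 2·7^2 + 7 + 4 —bump→ 8^(8 + 1) + 2·8^2 + 8 + 4 = 134217868 —(−1)→ 134217867
134217867 —HB8→ 8^(8 + 1) + 2·8^2 + 8 + 3 —bump→ 9^(9 + 1) + 2·9^2 + 9 + 3 = 3486784575 —(−1)→ 3486784574
3486784574 —HB9→ 9^(9 + 1) + 2·9^2 + 9 + 2 —bump→ 10^(10 + 1) + 2·10^2 + 10 + 2 = 100000000212 —(−1)→ 100000000211
100000000211 —HB10→ 10^(10 + 1) + 2·10^2 + 10 + 1 —bump→ 11^(11 + 1) + 2·11^2 + 11 + 1 = 3138428376975 —(−1)→ 3138428376974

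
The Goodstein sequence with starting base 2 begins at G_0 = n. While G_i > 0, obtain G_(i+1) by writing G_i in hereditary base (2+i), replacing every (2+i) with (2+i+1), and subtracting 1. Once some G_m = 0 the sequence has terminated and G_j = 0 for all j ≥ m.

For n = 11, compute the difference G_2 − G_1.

943

(0) 11|_2 = 2^(2 + 1) + 2 + 1 ↦ 3^(3 + 1) + 3 + 1|_3 = 85 ⇒ 84
(1) 84|_3 = 3^(3 + 1) + 3 ↦ 4^(4 + 1) + 4|_4 = 1028 ⇒ 1027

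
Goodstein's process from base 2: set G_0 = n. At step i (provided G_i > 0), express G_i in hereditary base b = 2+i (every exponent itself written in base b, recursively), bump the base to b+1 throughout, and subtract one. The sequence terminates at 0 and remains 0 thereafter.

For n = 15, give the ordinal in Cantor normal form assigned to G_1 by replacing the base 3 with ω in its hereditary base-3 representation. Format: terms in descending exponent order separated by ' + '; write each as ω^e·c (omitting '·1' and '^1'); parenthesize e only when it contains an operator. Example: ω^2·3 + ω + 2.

G_0=15  [base 2] 2^(2 + 1) + 2^2 + 2 + 1  →[2↦3]→  3^(3 + 1) + 3^3 + 3 + 1 = 112  −1 ⇒ G_1=111
G_1=111  [base 3] 3^(3 + 1) + 3^3 + 3  →[3↦4]→  4^(4 + 1) + 4^4 + 4 = 1284  −1 ⇒ G_2=1283

ω^(ω + 1) + ω^ω + ω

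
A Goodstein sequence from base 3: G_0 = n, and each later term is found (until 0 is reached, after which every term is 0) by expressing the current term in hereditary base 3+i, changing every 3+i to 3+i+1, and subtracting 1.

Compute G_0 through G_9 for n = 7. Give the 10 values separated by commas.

7, 8, 9, 9, 9, 9, 9, 9, 8, 7

i=0: 7 = 2·3 + 1 (b=3); 3→4: 2·4 + 1 = 9; 9−1 = 8
i=1: 8 = 2·4 (b=4); 4→5: 2·5 = 10; 10−1 = 9
i=2: 9 = 5 + 4 (b=5); 5→6: 6 + 4 = 10; 10−1 = 9
i=3: 9 = 6 + 3 (b=6); 6→7: 7 + 3 = 10; 10−1 = 9
i=4: 9 = 7 + 2 (b=7); 7→8: 8 + 2 = 10; 10−1 = 9
i=5: 9 = 8 + 1 (b=8); 8→9: 9 + 1 = 10; 10−1 = 9
i=6: 9 = 9 (b=9); 9→10: 10 = 10; 10−1 = 9
i=7: 9 = 9 (b=10); 10→11: 9 = 9; 9−1 = 8
i=8: 8 = 8 (b=11); 11→12: 8 = 8; 8−1 = 7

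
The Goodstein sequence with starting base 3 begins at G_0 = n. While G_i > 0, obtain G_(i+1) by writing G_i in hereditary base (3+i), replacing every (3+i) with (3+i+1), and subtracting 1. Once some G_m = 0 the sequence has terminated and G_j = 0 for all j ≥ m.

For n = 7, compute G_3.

[0] 7 ≡ 2·3 + 1 (base 3). Lift 4: 9. −1: 8.
[1] 8 ≡ 2·4 (base 4). Lift 5: 10. −1: 9.
[2] 9 ≡ 5 + 4 (base 5). Lift 6: 10. −1: 9.
[3] 9 ≡ 6 + 3 (base 6). Lift 7: 10. −1: 9.

9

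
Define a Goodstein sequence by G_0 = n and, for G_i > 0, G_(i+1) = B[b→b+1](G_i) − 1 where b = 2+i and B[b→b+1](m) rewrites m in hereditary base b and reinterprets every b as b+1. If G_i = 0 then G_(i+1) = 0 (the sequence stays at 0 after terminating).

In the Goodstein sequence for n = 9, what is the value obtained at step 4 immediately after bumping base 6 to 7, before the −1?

2471827

base 2: 9 = 2^(2 + 1) + 1; at 3: 3^(3 + 1) + 1 = 82; next = 81
base 3: 81 = 3^(3 + 1); at 4: 4^(4 + 1) = 1024; next = 1023
base 4: 1023 = 3·4^4 + 3·4^3 + 3·4^2 + 3·4 + 3; at 5: 3·5^5 + 3·5^3 + 3·5^2 + 3·5 + 3 = 9843; next = 9842
base 5: 9842 = 3·5^5 + 3·5^3 + 3·5^2 + 3·5 + 2; at 6: 3·6^6 + 3·6^3 + 3·6^2 + 3·6 + 2 = 140744; next = 140743
base 6: 140743 = 3·6^6 + 3·6^3 + 3·6^2 + 3·6 + 1; at 7: 3·7^7 + 3·7^3 + 3·7^2 + 3·7 + 1 = 2471827; next = 2471826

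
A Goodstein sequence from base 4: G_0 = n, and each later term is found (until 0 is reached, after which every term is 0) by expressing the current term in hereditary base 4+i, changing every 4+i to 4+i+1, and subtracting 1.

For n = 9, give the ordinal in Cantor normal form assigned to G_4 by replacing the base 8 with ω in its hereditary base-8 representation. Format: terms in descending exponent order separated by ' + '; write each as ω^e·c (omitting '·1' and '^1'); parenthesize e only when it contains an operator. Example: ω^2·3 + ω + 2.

G_0 = 9. HB_4(9) = 2·4 + 1. Bump = 11. G_1 = 10.
G_1 = 10. HB_5(10) = 2·5. Bump = 12. G_2 = 11.
G_2 = 11. HB_6(11) = 6 + 5. Bump = 12. G_3 = 11.
G_3 = 11. HB_7(11) = 7 + 4. Bump = 12. G_4 = 11.
G_4 = 11. HB_8(11) = 8 + 3. Bump = 12. G_5 = 11.

ω + 3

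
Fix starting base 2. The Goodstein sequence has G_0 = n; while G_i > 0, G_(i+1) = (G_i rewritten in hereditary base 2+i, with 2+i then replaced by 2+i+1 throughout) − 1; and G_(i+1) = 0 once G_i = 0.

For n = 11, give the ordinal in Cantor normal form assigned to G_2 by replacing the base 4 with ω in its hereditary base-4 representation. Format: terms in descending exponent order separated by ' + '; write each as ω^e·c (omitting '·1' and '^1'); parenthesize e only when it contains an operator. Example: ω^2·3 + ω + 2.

ω^(ω + 1) + 3

[0] 11 ≡ 2^(2 + 1) + 2 + 1 (base 2). Lift 3: 85. −1: 84.
[1] 84 ≡ 3^(3 + 1) + 3 (base 3). Lift 4: 1028. −1: 1027.
[2] 1027 ≡ 4^(4 + 1) + 3 (base 4). Lift 5: 15628. −1: 15627.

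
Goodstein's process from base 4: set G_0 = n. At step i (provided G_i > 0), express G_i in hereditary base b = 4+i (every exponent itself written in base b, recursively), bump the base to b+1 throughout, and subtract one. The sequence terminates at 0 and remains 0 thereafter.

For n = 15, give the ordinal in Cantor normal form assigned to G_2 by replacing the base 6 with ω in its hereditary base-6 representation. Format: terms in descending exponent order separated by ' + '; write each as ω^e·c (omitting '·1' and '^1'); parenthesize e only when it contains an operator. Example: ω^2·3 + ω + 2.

ω·3 + 1

step 0: 15 = 3·4 + 3; sub 5 for 4: 3·5 + 3; = 18; G_1 = 18−1 = 17
step 1: 17 = 3·5 + 2; sub 6 for 5: 3·6 + 2; = 20; G_2 = 20−1 = 19
step 2: 19 = 3·6 + 1; sub 7 for 6: 3·7 + 1; = 22; G_3 = 22−1 = 21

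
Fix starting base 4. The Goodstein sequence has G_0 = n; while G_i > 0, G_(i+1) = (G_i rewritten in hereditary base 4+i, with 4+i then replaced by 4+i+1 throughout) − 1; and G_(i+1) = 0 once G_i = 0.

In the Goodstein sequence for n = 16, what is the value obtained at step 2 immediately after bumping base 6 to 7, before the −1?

31

G_0=16  [base 4] 4^2  →[4↦5]→  5^2 = 25  −1 ⇒ G_1=24
G_1=24  [base 5] 4·5 + 4  →[5↦6]→  4·6 + 4 = 28  −1 ⇒ G_2=27
G_2=27  [base 6] 4·6 + 3  →[6↦7]→  4·7 + 3 = 31  −1 ⇒ G_3=30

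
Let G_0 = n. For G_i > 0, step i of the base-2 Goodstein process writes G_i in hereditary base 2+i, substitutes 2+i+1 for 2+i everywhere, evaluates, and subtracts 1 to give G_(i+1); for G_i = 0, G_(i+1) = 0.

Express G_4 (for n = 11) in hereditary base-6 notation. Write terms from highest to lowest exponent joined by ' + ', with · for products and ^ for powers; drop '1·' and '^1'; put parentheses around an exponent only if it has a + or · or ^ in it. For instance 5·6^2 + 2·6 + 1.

6^(6 + 1) + 1

[0] 11 ≡ 2^(2 + 1) + 2 + 1 (base 2). Lift 3: 85. −1: 84.
[1] 84 ≡ 3^(3 + 1) + 3 (base 3). Lift 4: 1028. −1: 1027.
[2] 1027 ≡ 4^(4 + 1) + 3 (base 4). Lift 5: 15628. −1: 15627.
[3] 15627 ≡ 5^(5 + 1) + 2 (base 5). Lift 6: 279938. −1: 279937.
[4] 279937 ≡ 6^(6 + 1) + 1 (base 6). Lift 7: 5764802. −1: 5764801.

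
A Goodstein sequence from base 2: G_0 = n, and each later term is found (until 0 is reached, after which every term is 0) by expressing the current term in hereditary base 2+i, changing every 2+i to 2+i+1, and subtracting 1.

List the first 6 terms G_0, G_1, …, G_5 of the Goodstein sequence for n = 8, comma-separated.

8, 80, 553, 6310, 93395, 1647195

(0) 8|_2 = 2^(2 + 1) ↦ 3^(3 + 1)|_3 = 81 ⇒ 80
(1) 80|_3 = 2·3^3 + 2·3^2 + 2·3 + 2 ↦ 2·4^4 + 2·4^2 + 2·4 + 2|_4 = 554 ⇒ 553
(2) 553|_4 = 2·4^4 + 2·4^2 + 2·4 + 1 ↦ 2·5^5 + 2·5^2 + 2·5 + 1|_5 = 6311 ⇒ 6310
(3) 6310|_5 = 2·5^5 + 2·5^2 + 2·5 ↦ 2·6^6 + 2·6^2 + 2·6|_6 = 93396 ⇒ 93395
(4) 93395|_6 = 2·6^6 + 2·6^2 + 6 + 5 ↦ 2·7^7 + 2·7^2 + 7 + 5|_7 = 1647196 ⇒ 1647195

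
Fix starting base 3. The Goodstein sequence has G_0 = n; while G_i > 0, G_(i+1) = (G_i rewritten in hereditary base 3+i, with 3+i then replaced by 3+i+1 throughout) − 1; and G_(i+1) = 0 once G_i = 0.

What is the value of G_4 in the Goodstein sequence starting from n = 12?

49

step 0: 12 = 3^2 + 3; sub 4 for 3: 4^2 + 4; = 20; G_1 = 20−1 = 19
step 1: 19 = 4^2 + 3; sub 5 for 4: 5^2 + 3; = 28; G_2 = 28−1 = 27
step 2: 27 = 5^2 + 2; sub 6 for 5: 6^2 + 2; = 38; G_3 = 38−1 = 37
step 3: 37 = 6^2 + 1; sub 7 for 6: 7^2 + 1; = 50; G_4 = 50−1 = 49
step 4: 49 = 7^2; sub 8 for 7: 8^2; = 64; G_5 = 64−1 = 63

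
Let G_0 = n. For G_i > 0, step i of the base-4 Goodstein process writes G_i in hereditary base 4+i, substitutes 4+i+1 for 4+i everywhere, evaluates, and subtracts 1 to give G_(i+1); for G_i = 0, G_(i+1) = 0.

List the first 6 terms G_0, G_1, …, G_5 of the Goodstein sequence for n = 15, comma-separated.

step 0: 15 = 3·4 + 3; sub 5 for 4: 3·5 + 3; = 18; G_1 = 18−1 = 17
step 1: 17 = 3·5 + 2; sub 6 for 5: 3·6 + 2; = 20; G_2 = 20−1 = 19
step 2: 19 = 3·6 + 1; sub 7 for 6: 3·7 + 1; = 22; G_3 = 22−1 = 21
step 3: 21 = 3·7; sub 8 for 7: 3·8; = 24; G_4 = 24−1 = 23
step 4: 23 = 2·8 + 7; sub 9 for 8: 2·9 + 7; = 25; G_5 = 25−1 = 24

15, 17, 19, 21, 23, 24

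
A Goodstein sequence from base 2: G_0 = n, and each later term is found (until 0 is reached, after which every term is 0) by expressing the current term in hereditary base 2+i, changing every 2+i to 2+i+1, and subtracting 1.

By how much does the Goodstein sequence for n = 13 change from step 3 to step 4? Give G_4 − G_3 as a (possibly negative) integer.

264619

(0) 13|_2 = 2^(2 + 1) + 2^2 + 1 ↦ 3^(3 + 1) + 3^3 + 1|_3 = 109 ⇒ 108
(1) 108|_3 = 3^(3 + 1) + 3^3 ↦ 4^(4 + 1) + 4^4|_4 = 1280 ⇒ 1279
(2) 1279|_4 = 4^(4 + 1) + 3·4^3 + 3·4^2 + 3·4 + 3 ↦ 5^(5 + 1) + 3·5^3 + 3·5^2 + 3·5 + 3|_5 = 16093 ⇒ 16092
(3) 16092|_5 = 5^(5 + 1) + 3·5^3 + 3·5^2 + 3·5 + 2 ↦ 6^(6 + 1) + 3·6^3 + 3·6^2 + 3·6 + 2|_6 = 280712 ⇒ 280711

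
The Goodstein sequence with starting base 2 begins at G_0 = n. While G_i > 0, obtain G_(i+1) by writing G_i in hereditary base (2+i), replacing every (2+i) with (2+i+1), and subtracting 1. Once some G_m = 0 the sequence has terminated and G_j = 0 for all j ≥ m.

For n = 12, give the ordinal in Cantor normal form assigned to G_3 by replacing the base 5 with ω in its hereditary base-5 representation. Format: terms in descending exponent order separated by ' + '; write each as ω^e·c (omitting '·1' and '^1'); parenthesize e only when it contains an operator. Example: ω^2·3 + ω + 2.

base 2: 12 = 2^(2 + 1) + 2^2; at 3: 3^(3 + 1) + 3^3 = 108; next = 107
base 3: 107 = 3^(3 + 1) + 2·3^2 + 2·3 + 2; at 4: 4^(4 + 1) + 2·4^2 + 2·4 + 2 = 1066; next = 1065
base 4: 1065 = 4^(4 + 1) + 2·4^2 + 2·4 + 1; at 5: 5^(5 + 1) + 2·5^2 + 2·5 + 1 = 15686; next = 15685
base 5: 15685 = 5^(5 + 1) + 2·5^2 + 2·5; at 6: 6^(6 + 1) + 2·6^2 + 2·6 = 280020; next = 280019

ω^(ω + 1) + ω^2·2 + ω·2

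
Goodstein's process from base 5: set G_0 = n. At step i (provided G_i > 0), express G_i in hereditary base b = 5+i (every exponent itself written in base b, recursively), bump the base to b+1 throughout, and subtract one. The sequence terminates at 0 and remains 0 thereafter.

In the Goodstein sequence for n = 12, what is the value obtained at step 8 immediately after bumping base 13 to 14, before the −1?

12 —HB5→ 2·5 + 2 —bump→ 2·6 + 2 = 14 —(−1)→ 13
13 —HB6→ 2·6 + 1 —bump→ 2·7 + 1 = 15 —(−1)→ 14
14 —HB7→ 2·7 —bump→ 2·8 = 16 —(−1)→ 15
15 —HB8→ 8 + 7 —bump→ 9 + 7 = 16 —(−1)→ 15
15 —HB9→ 9 + 6 —bump→ 10 + 6 = 16 —(−1)→ 15
15 —HB10→ 10 + 5 —bump→ 11 + 5 = 16 —(−1)→ 15
15 —HB11→ 11 + 4 —bump→ 12 + 4 = 16 —(−1)→ 15
15 —HB12→ 12 + 3 —bump→ 13 + 3 = 16 —(−1)→ 15

16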